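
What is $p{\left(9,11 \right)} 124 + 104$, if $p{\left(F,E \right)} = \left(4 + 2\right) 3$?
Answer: $2336$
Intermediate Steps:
$p{\left(F,E \right)} = 18$ ($p{\left(F,E \right)} = 6 \cdot 3 = 18$)
$p{\left(9,11 \right)} 124 + 104 = 18 \cdot 124 + 104 = 2232 + 104 = 2336$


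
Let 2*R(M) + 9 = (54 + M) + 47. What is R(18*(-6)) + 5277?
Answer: 5269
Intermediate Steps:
R(M) = 46 + M/2 (R(M) = -9/2 + ((54 + M) + 47)/2 = -9/2 + (101 + M)/2 = -9/2 + (101/2 + M/2) = 46 + M/2)
R(18*(-6)) + 5277 = (46 + (18*(-6))/2) + 5277 = (46 + (1/2)*(-108)) + 5277 = (46 - 54) + 5277 = -8 + 5277 = 5269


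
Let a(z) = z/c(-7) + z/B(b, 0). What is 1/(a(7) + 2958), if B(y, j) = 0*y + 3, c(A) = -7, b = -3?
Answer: 3/8878 ≈ 0.00033791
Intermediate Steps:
B(y, j) = 3 (B(y, j) = 0 + 3 = 3)
a(z) = 4*z/21 (a(z) = z/(-7) + z/3 = z*(-⅐) + z*(⅓) = -z/7 + z/3 = 4*z/21)
1/(a(7) + 2958) = 1/((4/21)*7 + 2958) = 1/(4/3 + 2958) = 1/(8878/3) = 3/8878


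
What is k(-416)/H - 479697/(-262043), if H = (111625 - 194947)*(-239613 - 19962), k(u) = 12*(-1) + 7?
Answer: 2075006906664067/1133509350510090 ≈ 1.8306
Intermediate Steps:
k(u) = -5 (k(u) = -12 + 7 = -5)
H = 21628308150 (H = -83322*(-259575) = 21628308150)
k(-416)/H - 479697/(-262043) = -5/21628308150 - 479697/(-262043) = -5*1/21628308150 - 479697*(-1/262043) = -1/4325661630 + 479697/262043 = 2075006906664067/1133509350510090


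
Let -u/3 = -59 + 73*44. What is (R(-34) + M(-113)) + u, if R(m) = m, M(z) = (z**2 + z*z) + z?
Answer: 15932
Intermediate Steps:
M(z) = z + 2*z**2 (M(z) = (z**2 + z**2) + z = 2*z**2 + z = z + 2*z**2)
u = -9459 (u = -3*(-59 + 73*44) = -3*(-59 + 3212) = -3*3153 = -9459)
(R(-34) + M(-113)) + u = (-34 - 113*(1 + 2*(-113))) - 9459 = (-34 - 113*(1 - 226)) - 9459 = (-34 - 113*(-225)) - 9459 = (-34 + 25425) - 9459 = 25391 - 9459 = 15932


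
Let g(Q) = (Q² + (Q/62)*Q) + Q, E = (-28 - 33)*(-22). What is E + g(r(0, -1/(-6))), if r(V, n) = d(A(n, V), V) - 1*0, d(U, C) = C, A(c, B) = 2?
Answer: 1342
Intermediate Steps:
E = 1342 (E = -61*(-22) = 1342)
r(V, n) = V (r(V, n) = V - 1*0 = V + 0 = V)
g(Q) = Q + 63*Q²/62 (g(Q) = (Q² + (Q*(1/62))*Q) + Q = (Q² + (Q/62)*Q) + Q = (Q² + Q²/62) + Q = 63*Q²/62 + Q = Q + 63*Q²/62)
E + g(r(0, -1/(-6))) = 1342 + (1/62)*0*(62 + 63*0) = 1342 + (1/62)*0*(62 + 0) = 1342 + (1/62)*0*62 = 1342 + 0 = 1342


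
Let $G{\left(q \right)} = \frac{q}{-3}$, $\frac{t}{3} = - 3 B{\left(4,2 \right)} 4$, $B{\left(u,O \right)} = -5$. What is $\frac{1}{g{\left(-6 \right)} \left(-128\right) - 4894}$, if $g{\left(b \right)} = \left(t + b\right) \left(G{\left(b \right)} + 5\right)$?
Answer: $- \frac{1}{160798} \approx -6.219 \cdot 10^{-6}$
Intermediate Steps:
$t = 180$ ($t = 3 \left(-3\right) \left(-5\right) 4 = 3 \cdot 15 \cdot 4 = 3 \cdot 60 = 180$)
$G{\left(q \right)} = - \frac{q}{3}$ ($G{\left(q \right)} = q \left(- \frac{1}{3}\right) = - \frac{q}{3}$)
$g{\left(b \right)} = \left(5 - \frac{b}{3}\right) \left(180 + b\right)$ ($g{\left(b \right)} = \left(180 + b\right) \left(- \frac{b}{3} + 5\right) = \left(180 + b\right) \left(5 - \frac{b}{3}\right) = \left(5 - \frac{b}{3}\right) \left(180 + b\right)$)
$\frac{1}{g{\left(-6 \right)} \left(-128\right) - 4894} = \frac{1}{\left(900 - -330 - \frac{\left(-6\right)^{2}}{3}\right) \left(-128\right) - 4894} = \frac{1}{\left(900 + 330 - 12\right) \left(-128\right) - 4894} = \frac{1}{1218 \left(-128\right) - 4894} = \frac{1}{-155904 - 4894} = \frac{1}{-160798} = - \frac{1}{160798}$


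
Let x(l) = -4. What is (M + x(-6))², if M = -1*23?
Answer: 729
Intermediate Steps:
M = -23
(M + x(-6))² = (-23 - 4)² = (-27)² = 729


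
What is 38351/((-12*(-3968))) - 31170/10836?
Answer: -9894623/4777472 ≈ -2.0711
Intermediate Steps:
38351/((-12*(-3968))) - 31170/10836 = 38351/47616 - 31170*1/10836 = 38351*(1/47616) - 5195/1806 = 38351/47616 - 5195/1806 = -9894623/4777472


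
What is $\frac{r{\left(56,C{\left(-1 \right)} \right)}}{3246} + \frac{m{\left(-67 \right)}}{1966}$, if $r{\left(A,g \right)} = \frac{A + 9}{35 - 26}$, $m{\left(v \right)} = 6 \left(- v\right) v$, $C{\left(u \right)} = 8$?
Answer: $- \frac{393361043}{28717362} \approx -13.698$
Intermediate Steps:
$m{\left(v \right)} = - 6 v^{2}$ ($m{\left(v \right)} = - 6 v v = - 6 v^{2}$)
$r{\left(A,g \right)} = 1 + \frac{A}{9}$ ($r{\left(A,g \right)} = \frac{9 + A}{9} = \left(9 + A\right) \frac{1}{9} = 1 + \frac{A}{9}$)
$\frac{r{\left(56,C{\left(-1 \right)} \right)}}{3246} + \frac{m{\left(-67 \right)}}{1966} = \frac{1 + \frac{1}{9} \cdot 56}{3246} + \frac{\left(-6\right) \left(-67\right)^{2}}{1966} = \left(1 + \frac{56}{9}\right) \frac{1}{3246} + \left(-6\right) 4489 \cdot \frac{1}{1966} = \frac{65}{9} \cdot \frac{1}{3246} - \frac{13467}{983} = \frac{65}{29214} - \frac{13467}{983} = - \frac{393361043}{28717362}$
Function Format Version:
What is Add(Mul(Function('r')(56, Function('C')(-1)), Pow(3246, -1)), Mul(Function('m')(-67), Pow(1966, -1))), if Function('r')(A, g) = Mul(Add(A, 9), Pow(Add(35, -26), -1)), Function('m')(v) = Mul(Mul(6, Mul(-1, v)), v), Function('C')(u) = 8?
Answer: Rational(-393361043, 28717362) ≈ -13.698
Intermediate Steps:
Function('m')(v) = Mul(-6, Pow(v, 2)) (Function('m')(v) = Mul(Mul(-6, v), v) = Mul(-6, Pow(v, 2)))
Function('r')(A, g) = Add(1, Mul(Rational(1, 9), A)) (Function('r')(A, g) = Mul(Add(9, A), Pow(9, -1)) = Mul(Add(9, A), Rational(1, 9)) = Add(1, Mul(Rational(1, 9), A)))
Add(Mul(Function('r')(56, Function('C')(-1)), Pow(3246, -1)), Mul(Function('m')(-67), Pow(1966, -1))) = Add(Mul(Add(1, Mul(Rational(1, 9), 56)), Pow(3246, -1)), Mul(Mul(-6, Pow(-67, 2)), Pow(1966, -1))) = Add(Mul(Add(1, Rational(56, 9)), Rational(1, 3246)), Mul(Mul(-6, 4489), Rational(1, 1966))) = Add(Mul(Rational(65, 9), Rational(1, 3246)), Mul(-26934, Rational(1, 1966))) = Add(Rational(65, 29214), Rational(-13467, 983)) = Rational(-393361043, 28717362)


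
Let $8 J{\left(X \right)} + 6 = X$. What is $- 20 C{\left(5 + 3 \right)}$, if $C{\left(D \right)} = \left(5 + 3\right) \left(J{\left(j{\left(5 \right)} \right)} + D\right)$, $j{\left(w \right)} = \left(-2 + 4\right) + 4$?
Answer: $-1280$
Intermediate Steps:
$j{\left(w \right)} = 6$ ($j{\left(w \right)} = 2 + 4 = 6$)
$J{\left(X \right)} = - \frac{3}{4} + \frac{X}{8}$
$C{\left(D \right)} = 8 D$ ($C{\left(D \right)} = \left(5 + 3\right) \left(\left(- \frac{3}{4} + \frac{1}{8} \cdot 6\right) + D\right) = 8 \left(\left(- \frac{3}{4} + \frac{3}{4}\right) + D\right) = 8 \left(0 + D\right) = 8 D$)
$- 20 C{\left(5 + 3 \right)} = - 20 \cdot 8 \left(5 + 3\right) = - 20 \cdot 8 \cdot 8 = \left(-20\right) 64 = -1280$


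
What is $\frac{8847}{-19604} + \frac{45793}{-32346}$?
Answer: $- \frac{591945517}{317055492} \approx -1.867$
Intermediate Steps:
$\frac{8847}{-19604} + \frac{45793}{-32346} = 8847 \left(- \frac{1}{19604}\right) + 45793 \left(- \frac{1}{32346}\right) = - \frac{8847}{19604} - \frac{45793}{32346} = - \frac{591945517}{317055492}$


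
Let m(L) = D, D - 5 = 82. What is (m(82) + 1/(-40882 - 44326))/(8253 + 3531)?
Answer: 7413095/1004091072 ≈ 0.0073829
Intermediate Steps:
D = 87 (D = 5 + 82 = 87)
m(L) = 87
(m(82) + 1/(-40882 - 44326))/(8253 + 3531) = (87 + 1/(-40882 - 44326))/(8253 + 3531) = (87 + 1/(-85208))/11784 = (87 - 1/85208)*(1/11784) = (7413095/85208)*(1/11784) = 7413095/1004091072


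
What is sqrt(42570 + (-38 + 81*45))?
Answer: sqrt(46177) ≈ 214.89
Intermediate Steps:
sqrt(42570 + (-38 + 81*45)) = sqrt(42570 + (-38 + 3645)) = sqrt(42570 + 3607) = sqrt(46177)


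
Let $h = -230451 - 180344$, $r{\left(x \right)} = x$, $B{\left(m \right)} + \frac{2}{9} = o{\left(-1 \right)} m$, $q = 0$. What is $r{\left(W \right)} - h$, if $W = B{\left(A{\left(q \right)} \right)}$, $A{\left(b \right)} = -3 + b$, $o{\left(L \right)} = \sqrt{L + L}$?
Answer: $\frac{3697153}{9} - 3 i \sqrt{2} \approx 4.108 \cdot 10^{5} - 4.2426 i$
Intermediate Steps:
$o{\left(L \right)} = \sqrt{2} \sqrt{L}$ ($o{\left(L \right)} = \sqrt{2 L} = \sqrt{2} \sqrt{L}$)
$B{\left(m \right)} = - \frac{2}{9} + i m \sqrt{2}$ ($B{\left(m \right)} = - \frac{2}{9} + \sqrt{2} \sqrt{-1} m = - \frac{2}{9} + \sqrt{2} i m = - \frac{2}{9} + i \sqrt{2} m = - \frac{2}{9} + i m \sqrt{2}$)
$W = - \frac{2}{9} - 3 i \sqrt{2}$ ($W = - \frac{2}{9} + i \left(-3 + 0\right) \sqrt{2} = - \frac{2}{9} + i \left(-3\right) \sqrt{2} = - \frac{2}{9} - 3 i \sqrt{2} \approx -0.22222 - 4.2426 i$)
$h = -410795$ ($h = -230451 - 180344 = -410795$)
$r{\left(W \right)} - h = \left(- \frac{2}{9} - 3 i \sqrt{2}\right) - -410795 = \left(- \frac{2}{9} - 3 i \sqrt{2}\right) + 410795 = \frac{3697153}{9} - 3 i \sqrt{2}$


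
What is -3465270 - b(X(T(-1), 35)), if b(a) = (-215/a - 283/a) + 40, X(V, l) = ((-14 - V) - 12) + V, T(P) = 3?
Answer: -45049279/13 ≈ -3.4653e+6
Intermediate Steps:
X(V, l) = -26 (X(V, l) = (-26 - V) + V = -26)
b(a) = 40 - 498/a (b(a) = -498/a + 40 = 40 - 498/a)
-3465270 - b(X(T(-1), 35)) = -3465270 - (40 - 498/(-26)) = -3465270 - (40 - 498*(-1/26)) = -3465270 - (40 + 249/13) = -3465270 - 1*769/13 = -3465270 - 769/13 = -45049279/13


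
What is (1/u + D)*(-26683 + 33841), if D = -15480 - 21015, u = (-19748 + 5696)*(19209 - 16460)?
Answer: -1681847804512373/6438158 ≈ -2.6123e+8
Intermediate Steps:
u = -38628948 (u = -14052*2749 = -38628948)
D = -36495
(1/u + D)*(-26683 + 33841) = (1/(-38628948) - 36495)*(-26683 + 33841) = (-1/38628948 - 36495)*7158 = -1409763457261/38628948*7158 = -1681847804512373/6438158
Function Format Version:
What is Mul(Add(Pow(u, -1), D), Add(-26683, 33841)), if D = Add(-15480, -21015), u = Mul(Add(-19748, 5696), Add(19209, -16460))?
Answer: Rational(-1681847804512373, 6438158) ≈ -2.6123e+8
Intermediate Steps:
u = -38628948 (u = Mul(-14052, 2749) = -38628948)
D = -36495
Mul(Add(Pow(u, -1), D), Add(-26683, 33841)) = Mul(Add(Pow(-38628948, -1), -36495), Add(-26683, 33841)) = Mul(Add(Rational(-1, 38628948), -36495), 7158) = Mul(Rational(-1409763457261, 38628948), 7158) = Rational(-1681847804512373, 6438158)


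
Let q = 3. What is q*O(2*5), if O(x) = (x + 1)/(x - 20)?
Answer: -33/10 ≈ -3.3000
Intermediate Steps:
O(x) = (1 + x)/(-20 + x)
q*O(2*5) = 3*((1 + 2*5)/(-20 + 2*5)) = 3*((1 + 10)/(-20 + 10)) = 3*(11/(-10)) = 3*(-⅒*11) = 3*(-11/10) = -33/10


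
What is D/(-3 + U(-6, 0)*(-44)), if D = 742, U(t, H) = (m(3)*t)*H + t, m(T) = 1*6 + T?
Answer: 742/261 ≈ 2.8429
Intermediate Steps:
m(T) = 6 + T
U(t, H) = t + 9*H*t (U(t, H) = ((6 + 3)*t)*H + t = (9*t)*H + t = 9*H*t + t = t + 9*H*t)
D/(-3 + U(-6, 0)*(-44)) = 742/(-3 - 6*(1 + 9*0)*(-44)) = 742/(-3 - 6*(1 + 0)*(-44)) = 742/(-3 - 6*1*(-44)) = 742/(-3 - 6*(-44)) = 742/(-3 + 264) = 742/261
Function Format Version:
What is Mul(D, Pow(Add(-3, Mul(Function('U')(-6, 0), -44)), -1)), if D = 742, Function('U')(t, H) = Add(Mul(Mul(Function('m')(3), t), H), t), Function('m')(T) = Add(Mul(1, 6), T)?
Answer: Rational(742, 261) ≈ 2.8429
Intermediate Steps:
Function('m')(T) = Add(6, T)
Function('U')(t, H) = Add(t, Mul(9, H, t)) (Function('U')(t, H) = Add(Mul(Mul(Add(6, 3), t), H), t) = Add(Mul(Mul(9, t), H), t) = Add(Mul(9, H, t), t) = Add(t, Mul(9, H, t)))
Mul(D, Pow(Add(-3, Mul(Function('U')(-6, 0), -44)), -1)) = Mul(742, Pow(Add(-3, Mul(Mul(-6, Add(1, Mul(9, 0))), -44)), -1)) = Mul(742, Pow(Add(-3, Mul(Mul(-6, Add(1, 0)), -44)), -1)) = Mul(742, Pow(Add(-3, Mul(Mul(-6, 1), -44)), -1)) = Mul(742, Pow(Add(-3, Mul(-6, -44)), -1)) = Mul(742, Pow(Add(-3, 264), -1)) = Mul(742, Pow(261, -1)) = Mul(742, Rational(1, 261)) = Rational(742, 261)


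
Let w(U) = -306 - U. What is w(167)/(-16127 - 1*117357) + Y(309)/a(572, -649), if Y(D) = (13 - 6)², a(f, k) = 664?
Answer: 1713697/22158344 ≈ 0.077339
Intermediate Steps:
Y(D) = 49 (Y(D) = 7² = 49)
w(167)/(-16127 - 1*117357) + Y(309)/a(572, -649) = (-306 - 1*167)/(-16127 - 1*117357) + 49/664 = (-306 - 167)/(-16127 - 117357) + 49*(1/664) = -473/(-133484) + 49/664 = -473*(-1/133484) + 49/664 = 473/133484 + 49/664 = 1713697/22158344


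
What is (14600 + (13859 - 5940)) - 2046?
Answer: 20473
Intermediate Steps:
(14600 + (13859 - 5940)) - 2046 = (14600 + 7919) - 2046 = 22519 - 2046 = 20473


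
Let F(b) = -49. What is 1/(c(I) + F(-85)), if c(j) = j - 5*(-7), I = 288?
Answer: 1/274 ≈ 0.0036496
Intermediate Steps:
c(j) = 35 + j (c(j) = j + 35 = 35 + j)
1/(c(I) + F(-85)) = 1/((35 + 288) - 49) = 1/(323 - 49) = 1/274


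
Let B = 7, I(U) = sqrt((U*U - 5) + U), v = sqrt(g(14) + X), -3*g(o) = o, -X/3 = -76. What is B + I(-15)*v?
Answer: 7 + 5*sqrt(16482)/3 ≈ 220.97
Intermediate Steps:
X = 228 (X = -3*(-76) = 228)
g(o) = -o/3
v = sqrt(2010)/3 (v = sqrt(-1/3*14 + 228) = sqrt(-14/3 + 228) = sqrt(670/3) = sqrt(2010)/3 ≈ 14.944)
I(U) = sqrt(-5 + U + U**2) (I(U) = sqrt((U**2 - 5) + U) = sqrt((-5 + U**2) + U) = sqrt(-5 + U + U**2))
B + I(-15)*v = 7 + sqrt(-5 - 15 + (-15)**2)*(sqrt(2010)/3) = 7 + sqrt(-5 - 15 + 225)*(sqrt(2010)/3) = 7 + sqrt(205)*(sqrt(2010)/3) = 7 + 5*sqrt(16482)/3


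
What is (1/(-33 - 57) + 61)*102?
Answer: 93313/15 ≈ 6220.9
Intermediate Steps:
(1/(-33 - 57) + 61)*102 = (1/(-90) + 61)*102 = (-1/90 + 61)*102 = (5489/90)*102 = 93313/15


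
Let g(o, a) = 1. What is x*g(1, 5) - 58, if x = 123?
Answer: 65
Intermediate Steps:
x*g(1, 5) - 58 = 123*1 - 58 = 123 - 58 = 65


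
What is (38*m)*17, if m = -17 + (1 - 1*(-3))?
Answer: -8398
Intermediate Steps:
m = -13 (m = -17 + (1 + 3) = -17 + 4 = -13)
(38*m)*17 = (38*(-13))*17 = -494*17 = -8398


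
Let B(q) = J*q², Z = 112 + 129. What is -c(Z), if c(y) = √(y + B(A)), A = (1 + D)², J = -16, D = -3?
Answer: -I*√15 ≈ -3.873*I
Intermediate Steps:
Z = 241
A = 4 (A = (1 - 3)² = (-2)² = 4)
B(q) = -16*q²
c(y) = √(-256 + y) (c(y) = √(y - 16*4²) = √(y - 16*16) = √(y - 256) = √(-256 + y))
-c(Z) = -√(-256 + 241) = -√(-15) = -I*√15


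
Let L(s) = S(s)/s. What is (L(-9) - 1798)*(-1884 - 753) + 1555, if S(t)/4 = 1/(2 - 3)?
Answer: 4741709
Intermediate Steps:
S(t) = -4 (S(t) = 4/(2 - 3) = 4/(-1) = 4*(-1) = -4)
L(s) = -4/s
(L(-9) - 1798)*(-1884 - 753) + 1555 = (-4/(-9) - 1798)*(-1884 - 753) + 1555 = (-4*(-⅑) - 1798)*(-2637) + 1555 = (4/9 - 1798)*(-2637) + 1555 = -16178/9*(-2637) + 1555 = 4740154 + 1555 = 4741709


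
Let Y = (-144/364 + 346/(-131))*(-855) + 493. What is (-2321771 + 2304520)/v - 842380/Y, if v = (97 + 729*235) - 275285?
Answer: -1042458560157027/3825617972099 ≈ -272.49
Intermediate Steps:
Y = 36829763/11921 (Y = (-144*1/364 + 346*(-1/131))*(-855) + 493 = (-36/91 - 346/131)*(-855) + 493 = -36202/11921*(-855) + 493 = 30952710/11921 + 493 = 36829763/11921 ≈ 3089.5)
v = -103873 (v = (97 + 171315) - 275285 = 171412 - 275285 = -103873)
(-2321771 + 2304520)/v - 842380/Y = (-2321771 + 2304520)/(-103873) - 842380/36829763/11921 = -17251*(-1/103873) - 842380*11921/36829763 = 17251/103873 - 10042011980/36829763 = -1042458560157027/3825617972099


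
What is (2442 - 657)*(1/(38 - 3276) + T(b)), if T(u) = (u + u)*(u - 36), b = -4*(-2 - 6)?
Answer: -1479638265/3238 ≈ -4.5696e+5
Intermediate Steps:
b = 32 (b = -4*(-8) = 32)
T(u) = 2*u*(-36 + u) (T(u) = (2*u)*(-36 + u) = 2*u*(-36 + u))
(2442 - 657)*(1/(38 - 3276) + T(b)) = (2442 - 657)*(1/(38 - 3276) + 2*32*(-36 + 32)) = 1785*(1/(-3238) + 2*32*(-4)) = 1785*(-1/3238 - 256) = 1785*(-828929/3238) = -1479638265/3238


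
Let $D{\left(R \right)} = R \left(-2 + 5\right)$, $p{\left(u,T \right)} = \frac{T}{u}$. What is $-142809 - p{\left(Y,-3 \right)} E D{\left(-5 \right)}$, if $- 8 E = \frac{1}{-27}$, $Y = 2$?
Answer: $- \frac{6854837}{48} \approx -1.4281 \cdot 10^{5}$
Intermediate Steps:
$E = \frac{1}{216}$ ($E = - \frac{1}{8 \left(-27\right)} = \left(- \frac{1}{8}\right) \left(- \frac{1}{27}\right) = \frac{1}{216} \approx 0.0046296$)
$D{\left(R \right)} = 3 R$ ($D{\left(R \right)} = R 3 = 3 R$)
$-142809 - p{\left(Y,-3 \right)} E D{\left(-5 \right)} = -142809 - - \frac{3}{2} \cdot \frac{1}{216} \cdot 3 \left(-5\right) = -142809 - \left(-3\right) \frac{1}{2} \cdot \frac{1}{216} \left(-15\right) = -142809 - \left(- \frac{3}{2}\right) \frac{1}{216} \left(-15\right) = -142809 - \left(- \frac{1}{144}\right) \left(-15\right) = -142809 - \frac{5}{48} = - \frac{6854837}{48}$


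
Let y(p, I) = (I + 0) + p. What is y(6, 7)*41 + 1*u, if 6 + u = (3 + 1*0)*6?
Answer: 545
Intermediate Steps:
u = 12 (u = -6 + (3 + 1*0)*6 = -6 + (3 + 0)*6 = -6 + 3*6 = -6 + 18 = 12)
y(p, I) = I + p
y(6, 7)*41 + 1*u = (7 + 6)*41 + 1*12 = 13*41 + 12 = 533 + 12 = 545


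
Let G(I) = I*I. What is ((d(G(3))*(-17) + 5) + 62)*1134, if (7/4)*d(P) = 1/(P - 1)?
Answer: 74601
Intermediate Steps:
G(I) = I**2
d(P) = 4/(7*(-1 + P)) (d(P) = 4/(7*(P - 1)) = 4/(7*(-1 + P)))
((d(G(3))*(-17) + 5) + 62)*1134 = (((4/(7*(-1 + 3**2)))*(-17) + 5) + 62)*1134 = (((4/(7*(-1 + 9)))*(-17) + 5) + 62)*1134 = ((((4/7)/8)*(-17) + 5) + 62)*1134 = ((((4/7)*(1/8))*(-17) + 5) + 62)*1134 = (((1/14)*(-17) + 5) + 62)*1134 = ((-17/14 + 5) + 62)*1134 = (53/14 + 62)*1134 = (921/14)*1134 = 74601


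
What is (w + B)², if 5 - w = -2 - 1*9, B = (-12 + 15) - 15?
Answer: 16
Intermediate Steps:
B = -12 (B = 3 - 15 = -12)
w = 16 (w = 5 - (-2 - 1*9) = 5 - (-2 - 9) = 5 - 1*(-11) = 5 + 11 = 16)
(w + B)² = (16 - 12)² = 4² = 16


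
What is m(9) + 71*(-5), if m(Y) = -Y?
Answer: -364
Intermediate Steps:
m(9) + 71*(-5) = -1*9 + 71*(-5) = -9 - 355 = -364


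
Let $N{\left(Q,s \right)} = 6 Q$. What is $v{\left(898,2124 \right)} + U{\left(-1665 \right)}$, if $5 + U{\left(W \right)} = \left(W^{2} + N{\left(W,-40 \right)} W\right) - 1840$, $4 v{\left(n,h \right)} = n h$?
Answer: $19880568$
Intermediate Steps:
$v{\left(n,h \right)} = \frac{h n}{4}$ ($v{\left(n,h \right)} = \frac{n h}{4} = \frac{h n}{4}$)
$U{\left(W \right)} = -1845 + 7 W^{2}$ ($U{\left(W \right)} = -5 - \left(1840 - W^{2} - 6 W W\right) = -5 + \left(\left(W^{2} + 6 W^{2}\right) - 1840\right) = -5 + \left(7 W^{2} - 1840\right) = -5 + \left(-1840 + 7 W^{2}\right) = -1845 + 7 W^{2}$)
$v{\left(898,2124 \right)} + U{\left(-1665 \right)} = \frac{1}{4} \cdot 2124 \cdot 898 - \left(1845 - 7 \left(-1665\right)^{2}\right) = 476838 + \left(-1845 + 7 \cdot 2772225\right) = 476838 + \left(-1845 + 19405575\right) = 476838 + 19403730 = 19880568$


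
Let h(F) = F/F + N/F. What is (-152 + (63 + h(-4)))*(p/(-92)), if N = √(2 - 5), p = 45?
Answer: 990/23 + 45*I*√3/368 ≈ 43.043 + 0.2118*I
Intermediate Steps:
N = I*√3 (N = √(-3) = I*√3 ≈ 1.732*I)
h(F) = 1 + I*√3/F (h(F) = F/F + (I*√3)/F = 1 + I*√3/F)
(-152 + (63 + h(-4)))*(p/(-92)) = (-152 + (63 + (-4 + I*√3)/(-4)))*(45/(-92)) = (-152 + (63 - (-4 + I*√3)/4))*(45*(-1/92)) = (-152 + (63 + (1 - I*√3/4)))*(-45/92) = (-152 + (64 - I*√3/4))*(-45/92) = (-88 - I*√3/4)*(-45/92) = 990/23 + 45*I*√3/368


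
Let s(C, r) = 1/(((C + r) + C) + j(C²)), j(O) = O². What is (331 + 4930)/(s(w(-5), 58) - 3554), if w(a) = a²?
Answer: -2055646313/1388665081 ≈ -1.4803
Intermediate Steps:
s(C, r) = 1/(r + C⁴ + 2*C) (s(C, r) = 1/(((C + r) + C) + (C²)²) = 1/((r + 2*C) + C⁴) = 1/(r + C⁴ + 2*C))
(331 + 4930)/(s(w(-5), 58) - 3554) = (331 + 4930)/(1/(58 + ((-5)²)⁴ + 2*(-5)²) - 3554) = 5261/(1/(58 + 25⁴ + 2*25) - 3554) = 5261/(1/(58 + 390625 + 50) - 3554) = 5261/(1/390733 - 3554) = 5261/(-1388665081/390733) = 5261*(-390733/1388665081) = -2055646313/1388665081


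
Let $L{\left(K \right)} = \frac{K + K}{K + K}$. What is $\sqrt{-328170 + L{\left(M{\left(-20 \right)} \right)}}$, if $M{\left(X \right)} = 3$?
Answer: $i \sqrt{328169} \approx 572.86 i$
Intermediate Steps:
$L{\left(K \right)} = 1$ ($L{\left(K \right)} = \frac{2 K}{2 K} = 2 K \frac{1}{2 K} = 1$)
$\sqrt{-328170 + L{\left(M{\left(-20 \right)} \right)}} = \sqrt{-328170 + 1} = \sqrt{-328169} = i \sqrt{328169}$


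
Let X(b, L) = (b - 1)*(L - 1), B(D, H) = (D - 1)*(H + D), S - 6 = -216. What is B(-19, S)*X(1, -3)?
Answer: 0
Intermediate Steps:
S = -210 (S = 6 - 216 = -210)
B(D, H) = (-1 + D)*(D + H)
X(b, L) = (-1 + L)*(-1 + b) (X(b, L) = (-1 + b)*(-1 + L) = (-1 + L)*(-1 + b))
B(-19, S)*X(1, -3) = ((-19)² - 1*(-19) - 1*(-210) - 19*(-210))*(1 - 1*(-3) - 1*1 - 3*1) = (361 + 19 + 210 + 3990)*(1 + 3 - 1 - 3) = 4580*0 = 0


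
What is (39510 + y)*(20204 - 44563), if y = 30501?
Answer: -1705397949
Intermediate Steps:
(39510 + y)*(20204 - 44563) = (39510 + 30501)*(20204 - 44563) = 70011*(-24359) = -1705397949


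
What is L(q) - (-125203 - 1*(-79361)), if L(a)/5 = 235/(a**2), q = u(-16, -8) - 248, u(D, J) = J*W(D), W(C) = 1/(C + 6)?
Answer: 70032669407/1527696 ≈ 45842.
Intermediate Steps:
W(C) = 1/(6 + C)
u(D, J) = J/(6 + D)
q = -1236/5 (q = -8/(6 - 16) - 248 = -8/(-10) - 248 = -8*(-1/10) - 248 = 4/5 - 248 = -1236/5 ≈ -247.20)
L(a) = 1175/a**2 (L(a) = 5*(235/(a**2)) = 5*(235/a**2) = 1175/a**2)
L(q) - (-125203 - 1*(-79361)) = 1175/(-1236/5)**2 - (-125203 - 1*(-79361)) = 1175*(25/1527696) - (-125203 + 79361) = 29375/1527696 - 1*(-45842) = 29375/1527696 + 45842 = 70032669407/1527696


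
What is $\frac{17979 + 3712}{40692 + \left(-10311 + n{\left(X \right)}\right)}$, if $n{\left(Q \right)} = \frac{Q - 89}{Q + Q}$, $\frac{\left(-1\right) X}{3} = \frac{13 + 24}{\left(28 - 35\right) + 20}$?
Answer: $\frac{2407701}{3372925} \approx 0.71383$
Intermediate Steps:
$X = - \frac{111}{13}$ ($X = - 3 \frac{13 + 24}{\left(28 - 35\right) + 20} = - 3 \frac{37}{\left(28 - 35\right) + 20} = - 3 \frac{37}{-7 + 20} = - 3 \cdot \frac{37}{13} = - 3 \cdot 37 \cdot \frac{1}{13} = \left(-3\right) \frac{37}{13} = - \frac{111}{13} \approx -8.5385$)
$n{\left(Q \right)} = \frac{-89 + Q}{2 Q}$
$\frac{17979 + 3712}{40692 + \left(-10311 + n{\left(X \right)}\right)} = \frac{17979 + 3712}{40692 - \left(10311 - \frac{-89 - \frac{111}{13}}{2 \left(- \frac{111}{13}\right)}\right)} = \frac{21691}{40692 - \left(10311 + \frac{13}{222} \left(- \frac{1268}{13}\right)\right)} = \frac{21691}{40692 + \left(-10311 + \frac{634}{111}\right)} = \frac{21691}{40692 - \frac{1143887}{111}} = \frac{21691}{\frac{3372925}{111}} = 21691 \cdot \frac{111}{3372925} = \frac{2407701}{3372925}$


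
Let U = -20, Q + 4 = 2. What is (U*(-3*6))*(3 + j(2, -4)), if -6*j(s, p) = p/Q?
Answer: 960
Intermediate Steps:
Q = -2 (Q = -4 + 2 = -2)
j(s, p) = p/12 (j(s, p) = -p/(6*(-2)) = -p*(-1)/(6*2) = -(-1)*p/12 = p/12)
(U*(-3*6))*(3 + j(2, -4)) = (-(-60)*6)*(3 + (1/12)*(-4)) = (-20*(-18))*(3 - ⅓) = 360*(8/3) = 960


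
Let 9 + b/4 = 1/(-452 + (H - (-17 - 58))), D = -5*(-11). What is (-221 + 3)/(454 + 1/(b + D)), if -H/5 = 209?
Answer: -2944526/6132889 ≈ -0.48012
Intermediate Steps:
H = -1045 (H = -5*209 = -1045)
D = 55
b = -25598/711 (b = -36 + 4/(-452 + (-1045 - (-17 - 58))) = -36 + 4/(-452 + (-1045 - 1*(-75))) = -36 + 4/(-452 + (-1045 + 75)) = -36 + 4/(-452 - 970) = -36 + 4/(-1422) = -36 + 4*(-1/1422) = -36 - 2/711 = -25598/711 ≈ -36.003)
(-221 + 3)/(454 + 1/(b + D)) = (-221 + 3)/(454 + 1/(-25598/711 + 55)) = -218/(454 + 1/(13507/711)) = -218/(454 + 711/13507) = -218/6132889/13507 = -218*13507/6132889 = -2944526/6132889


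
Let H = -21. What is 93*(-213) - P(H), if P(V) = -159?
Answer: -19650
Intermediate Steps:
93*(-213) - P(H) = 93*(-213) - 1*(-159) = -19809 + 159 = -19650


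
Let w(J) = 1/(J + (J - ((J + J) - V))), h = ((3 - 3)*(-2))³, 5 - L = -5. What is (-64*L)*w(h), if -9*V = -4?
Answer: -1440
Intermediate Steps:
L = 10 (L = 5 - 1*(-5) = 5 + 5 = 10)
V = 4/9 (V = -⅑*(-4) = 4/9 ≈ 0.44444)
h = 0 (h = (0*(-2))³ = 0³ = 0)
w(J) = 9/4 (w(J) = 1/(J + (J - ((J + J) - 1*4/9))) = 1/(J + (J - (2*J - 4/9))) = 1/(J + (J - (-4/9 + 2*J))) = 1/(J + (J + (4/9 - 2*J))) = 1/(J + (4/9 - J)) = 1/(4/9) = 9/4)
(-64*L)*w(h) = -64*10*(9/4) = -640*9/4 = -1440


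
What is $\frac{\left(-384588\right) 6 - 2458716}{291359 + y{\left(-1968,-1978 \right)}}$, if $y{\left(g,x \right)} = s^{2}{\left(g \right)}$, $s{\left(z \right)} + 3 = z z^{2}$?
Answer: $- \frac{170223}{2074877845668339878} \approx -8.204 \cdot 10^{-14}$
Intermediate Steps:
$s{\left(z \right)} = -3 + z^{3}$ ($s{\left(z \right)} = -3 + z z^{2} = -3 + z^{3}$)
$y{\left(g,x \right)} = \left(-3 + g^{3}\right)^{2}$
$\frac{\left(-384588\right) 6 - 2458716}{291359 + y{\left(-1968,-1978 \right)}} = \frac{\left(-384588\right) 6 - 2458716}{291359 + \left(-3 + \left(-1968\right)^{3}\right)^{2}} = \frac{-2307528 - 2458716}{291359 + \left(-3 - 7622111232\right)^{2}} = - \frac{4766244}{291359 + \left(-7622111235\right)^{2}} = - \frac{4766244}{291359 + 58096579678713225225} = - \frac{4766244}{58096579678713516584} = \left(-4766244\right) \frac{1}{58096579678713516584} = - \frac{170223}{2074877845668339878}$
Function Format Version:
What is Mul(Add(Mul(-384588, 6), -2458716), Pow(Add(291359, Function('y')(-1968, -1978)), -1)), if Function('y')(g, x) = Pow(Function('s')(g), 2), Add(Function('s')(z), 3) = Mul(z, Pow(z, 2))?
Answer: Rational(-170223, 2074877845668339878) ≈ -8.2040e-14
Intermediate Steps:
Function('s')(z) = Add(-3, Pow(z, 3)) (Function('s')(z) = Add(-3, Mul(z, Pow(z, 2))) = Add(-3, Pow(z, 3)))
Function('y')(g, x) = Pow(Add(-3, Pow(g, 3)), 2)
Mul(Add(Mul(-384588, 6), -2458716), Pow(Add(291359, Function('y')(-1968, -1978)), -1)) = Mul(Add(Mul(-384588, 6), -2458716), Pow(Add(291359, Pow(Add(-3, Pow(-1968, 3)), 2)), -1)) = Mul(Add(-2307528, -2458716), Pow(Add(291359, Pow(Add(-3, -7622111232), 2)), -1)) = Mul(-4766244, Pow(Add(291359, Pow(-7622111235, 2)), -1)) = Mul(-4766244, Pow(Add(291359, 58096579678713225225), -1)) = Mul(-4766244, Pow(58096579678713516584, -1)) = Mul(-4766244, Rational(1, 58096579678713516584)) = Rational(-170223, 2074877845668339878)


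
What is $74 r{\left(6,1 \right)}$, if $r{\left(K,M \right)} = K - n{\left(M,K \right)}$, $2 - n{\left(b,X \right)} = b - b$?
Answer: $296$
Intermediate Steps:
$n{\left(b,X \right)} = 2$ ($n{\left(b,X \right)} = 2 - \left(b - b\right) = 2 - 0 = 2 + 0 = 2$)
$r{\left(K,M \right)} = -2 + K$ ($r{\left(K,M \right)} = K - 2 = -2 + K$)
$74 r{\left(6,1 \right)} = 74 \left(-2 + 6\right) = 74 \cdot 4 = 296$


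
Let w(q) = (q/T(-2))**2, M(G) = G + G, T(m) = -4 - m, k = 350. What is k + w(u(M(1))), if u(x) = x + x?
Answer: 354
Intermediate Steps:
M(G) = 2*G
u(x) = 2*x
w(q) = q**2/4 (w(q) = (q/(-4 - 1*(-2)))**2 = (q/(-4 + 2))**2 = (q/(-2))**2 = (q*(-1/2))**2 = (-q/2)**2 = q**2/4)
k + w(u(M(1))) = 350 + (2*(2*1))**2/4 = 350 + (2*2)**2/4 = 350 + (1/4)*4**2 = 350 + (1/4)*16 = 350 + 4 = 354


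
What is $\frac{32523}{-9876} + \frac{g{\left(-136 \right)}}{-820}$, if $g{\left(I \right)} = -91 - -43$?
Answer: $- \frac{2182901}{674860} \approx -3.2346$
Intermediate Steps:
$g{\left(I \right)} = -48$ ($g{\left(I \right)} = -91 + 43 = -48$)
$\frac{32523}{-9876} + \frac{g{\left(-136 \right)}}{-820} = \frac{32523}{-9876} - \frac{48}{-820} = 32523 \left(- \frac{1}{9876}\right) - - \frac{12}{205} = - \frac{10841}{3292} + \frac{12}{205} = - \frac{2182901}{674860}$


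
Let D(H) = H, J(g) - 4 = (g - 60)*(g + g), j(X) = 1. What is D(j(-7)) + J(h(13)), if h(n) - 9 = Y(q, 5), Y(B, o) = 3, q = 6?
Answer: -1147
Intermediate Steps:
h(n) = 12 (h(n) = 9 + 3 = 12)
J(g) = 4 + 2*g*(-60 + g) (J(g) = 4 + (g - 60)*(g + g) = 4 + (-60 + g)*(2*g) = 4 + 2*g*(-60 + g))
D(j(-7)) + J(h(13)) = 1 + (4 - 120*12 + 2*12**2) = 1 + (4 - 1440 + 2*144) = 1 + (4 - 1440 + 288) = 1 - 1148 = -1147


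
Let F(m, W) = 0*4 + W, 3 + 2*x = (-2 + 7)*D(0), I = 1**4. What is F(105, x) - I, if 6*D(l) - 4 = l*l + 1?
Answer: -5/12 ≈ -0.41667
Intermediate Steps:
I = 1
D(l) = 5/6 + l**2/6 (D(l) = 2/3 + (l*l + 1)/6 = 2/3 + (l**2 + 1)/6 = 2/3 + (1 + l**2)/6 = 2/3 + (1/6 + l**2/6) = 5/6 + l**2/6)
x = 7/12 (x = -3/2 + ((-2 + 7)*(5/6 + (1/6)*0**2))/2 = -3/2 + (5*(5/6 + (1/6)*0))/2 = -3/2 + (5*(5/6 + 0))/2 = -3/2 + (5*(5/6))/2 = -3/2 + (1/2)*(25/6) = -3/2 + 25/12 = 7/12 ≈ 0.58333)
F(m, W) = W (F(m, W) = 0 + W = W)
F(105, x) - I = 7/12 - 1*1 = 7/12 - 1 = -5/12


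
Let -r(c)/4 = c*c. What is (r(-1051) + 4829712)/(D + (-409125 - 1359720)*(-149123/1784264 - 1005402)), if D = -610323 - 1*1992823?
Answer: 733882057312/3173131253186120551 ≈ 2.3128e-7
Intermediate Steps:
r(c) = -4*c² (r(c) = -4*c*c = -4*c²)
D = -2603146 (D = -610323 - 1992823 = -2603146)
(r(-1051) + 4829712)/(D + (-409125 - 1359720)*(-149123/1784264 - 1005402)) = (-4*(-1051)² + 4829712)/(-2603146 + (-409125 - 1359720)*(-149123/1784264 - 1005402)) = (-4*1104601 + 4829712)/(-2603146 - 1768845*(-149123*1/1784264 - 1005402)) = (-4418404 + 4829712)/(-2603146 - 1768845*(-149123/1784264 - 1005402)) = 411308/(-2603146 - 1768845*(-1793902743251/1784264)) = 411308/(-2603146 + 3173135897885815095/1784264) = 411308/(3173131253186120551/1784264) = 411308*(1784264/3173131253186120551) = 733882057312/3173131253186120551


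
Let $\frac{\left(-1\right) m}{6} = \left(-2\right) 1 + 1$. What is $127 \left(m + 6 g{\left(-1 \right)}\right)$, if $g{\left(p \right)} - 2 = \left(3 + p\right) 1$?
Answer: $3810$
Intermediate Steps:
$g{\left(p \right)} = 5 + p$ ($g{\left(p \right)} = 2 + \left(3 + p\right) 1 = 2 + \left(3 + p\right) = 5 + p$)
$m = 6$ ($m = - 6 \left(\left(-2\right) 1 + 1\right) = - 6 \left(-2 + 1\right) = \left(-6\right) \left(-1\right) = 6$)
$127 \left(m + 6 g{\left(-1 \right)}\right) = 127 \left(6 + 6 \left(5 - 1\right)\right) = 127 \left(6 + 6 \cdot 4\right) = 127 \left(6 + 24\right) = 127 \cdot 30 = 3810$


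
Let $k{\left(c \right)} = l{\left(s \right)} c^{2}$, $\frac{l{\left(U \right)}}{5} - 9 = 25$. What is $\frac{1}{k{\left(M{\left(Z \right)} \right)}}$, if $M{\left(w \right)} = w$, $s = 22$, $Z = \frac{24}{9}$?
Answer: $\frac{9}{10880} \approx 0.00082721$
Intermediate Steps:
$Z = \frac{8}{3}$ ($Z = 24 \cdot \frac{1}{9} = \frac{8}{3} \approx 2.6667$)
$l{\left(U \right)} = 170$ ($l{\left(U \right)} = 45 + 5 \cdot 25 = 45 + 125 = 170$)
$k{\left(c \right)} = 170 c^{2}$
$\frac{1}{k{\left(M{\left(Z \right)} \right)}} = \frac{1}{170 \left(\frac{8}{3}\right)^{2}} = \frac{1}{170 \cdot \frac{64}{9}} = \frac{1}{\frac{10880}{9}} = \frac{9}{10880}$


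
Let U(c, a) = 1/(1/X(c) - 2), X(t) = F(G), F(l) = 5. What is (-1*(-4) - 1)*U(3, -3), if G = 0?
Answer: -5/3 ≈ -1.6667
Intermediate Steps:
X(t) = 5
U(c, a) = -5/9 (U(c, a) = 1/(1/5 - 2) = 1/(⅕ - 2) = 1/(-9/5) = -5/9)
(-1*(-4) - 1)*U(3, -3) = (-1*(-4) - 1)*(-5/9) = (4 - 1)*(-5/9) = 3*(-5/9) = -5/3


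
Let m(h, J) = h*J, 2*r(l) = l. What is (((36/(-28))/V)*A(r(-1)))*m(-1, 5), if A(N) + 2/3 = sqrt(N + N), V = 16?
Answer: -15/56 + 45*I/112 ≈ -0.26786 + 0.40179*I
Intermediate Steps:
r(l) = l/2
A(N) = -2/3 + sqrt(2)*sqrt(N) (A(N) = -2/3 + sqrt(N + N) = -2/3 + sqrt(2*N) = -2/3 + sqrt(2)*sqrt(N))
m(h, J) = J*h
(((36/(-28))/V)*A(r(-1)))*m(-1, 5) = (((36/(-28))/16)*(-2/3 + sqrt(2)*sqrt((1/2)*(-1))))*(5*(-1)) = (((36*(-1/28))*(1/16))*(-2/3 + sqrt(2)*sqrt(-1/2)))*(-5) = ((-9/7*1/16)*(-2/3 + sqrt(2)*(I*sqrt(2)/2)))*(-5) = -9*(-2/3 + I)/112*(-5) = (3/56 - 9*I/112)*(-5) = -15/56 + 45*I/112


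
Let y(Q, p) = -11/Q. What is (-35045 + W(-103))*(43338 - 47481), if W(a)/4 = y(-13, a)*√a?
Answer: 145191435 - 182292*I*√103/13 ≈ 1.4519e+8 - 1.4231e+5*I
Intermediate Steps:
W(a) = 44*√a/13 (W(a) = 4*((-11/(-13))*√a) = 4*((-11*(-1/13))*√a) = 4*(11*√a/13) = 44*√a/13)
(-35045 + W(-103))*(43338 - 47481) = (-35045 + 44*√(-103)/13)*(43338 - 47481) = (-35045 + 44*(I*√103)/13)*(-4143) = (-35045 + 44*I*√103/13)*(-4143) = 145191435 - 182292*I*√103/13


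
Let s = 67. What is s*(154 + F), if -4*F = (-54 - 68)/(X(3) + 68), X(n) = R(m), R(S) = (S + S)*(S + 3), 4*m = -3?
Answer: 5350754/517 ≈ 10350.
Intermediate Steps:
m = -¾ (m = (¼)*(-3) = -¾ ≈ -0.75000)
R(S) = 2*S*(3 + S) (R(S) = (2*S)*(3 + S) = 2*S*(3 + S))
X(n) = -27/8 (X(n) = 2*(-¾)*(3 - ¾) = 2*(-¾)*(9/4) = -27/8)
F = 244/517 (F = -(-54 - 68)/(4*(-27/8 + 68)) = -(-61)/(2*517/8) = -(-61)*8/(2*517) = -¼*(-976/517) = 244/517 ≈ 0.47195)
s*(154 + F) = 67*(154 + 244/517) = 67*(79862/517) = 5350754/517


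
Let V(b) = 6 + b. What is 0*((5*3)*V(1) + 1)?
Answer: 0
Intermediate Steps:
0*((5*3)*V(1) + 1) = 0*((5*3)*(6 + 1) + 1) = 0*(15*7 + 1) = 0*(105 + 1) = 0*106 = 0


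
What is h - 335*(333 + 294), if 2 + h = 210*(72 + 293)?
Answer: -133397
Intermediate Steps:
h = 76648 (h = -2 + 210*(72 + 293) = -2 + 210*365 = -2 + 76650 = 76648)
h - 335*(333 + 294) = 76648 - 335*(333 + 294) = 76648 - 335*627 = 76648 - 1*210045 = 76648 - 210045 = -133397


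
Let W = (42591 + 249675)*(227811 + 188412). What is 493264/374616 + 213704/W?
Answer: 416698443917914/316466833173777 ≈ 1.3167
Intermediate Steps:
W = 121647831318 (W = 292266*416223 = 121647831318)
493264/374616 + 213704/W = 493264/374616 + 213704/121647831318 = 493264*(1/374616) + 213704*(1/121647831318) = 61658/46827 + 106852/60823915659 = 416698443917914/316466833173777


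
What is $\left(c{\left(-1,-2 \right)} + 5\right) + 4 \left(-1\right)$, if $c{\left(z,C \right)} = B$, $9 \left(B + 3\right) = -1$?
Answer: $- \frac{19}{9} \approx -2.1111$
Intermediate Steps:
$B = - \frac{28}{9}$ ($B = -3 + \frac{1}{9} \left(-1\right) = -3 - \frac{1}{9} = - \frac{28}{9} \approx -3.1111$)
$c{\left(z,C \right)} = - \frac{28}{9}$
$\left(c{\left(-1,-2 \right)} + 5\right) + 4 \left(-1\right) = \left(- \frac{28}{9} + 5\right) + 4 \left(-1\right) = \frac{17}{9} - 4 = - \frac{19}{9}$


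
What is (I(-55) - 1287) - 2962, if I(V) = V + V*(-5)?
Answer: -4029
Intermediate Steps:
I(V) = -4*V (I(V) = V - 5*V = -4*V)
(I(-55) - 1287) - 2962 = (-4*(-55) - 1287) - 2962 = (220 - 1287) - 2962 = -1067 - 2962 = -4029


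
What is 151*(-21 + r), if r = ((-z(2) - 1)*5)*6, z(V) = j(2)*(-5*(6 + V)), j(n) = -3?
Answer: -551301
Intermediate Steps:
z(V) = 90 + 15*V (z(V) = -(-15)*(6 + V) = -3*(-30 - 5*V) = 90 + 15*V)
r = -3630 (r = ((-(90 + 15*2) - 1)*5)*6 = ((-(90 + 30) - 1)*5)*6 = ((-1*120 - 1)*5)*6 = ((-120 - 1)*5)*6 = -121*5*6 = -605*6 = -3630)
151*(-21 + r) = 151*(-21 - 3630) = 151*(-3651) = -551301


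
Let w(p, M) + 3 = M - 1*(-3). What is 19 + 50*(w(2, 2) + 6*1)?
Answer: 419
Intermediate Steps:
w(p, M) = M (w(p, M) = -3 + (M - 1*(-3)) = -3 + (M + 3) = -3 + (3 + M) = M)
19 + 50*(w(2, 2) + 6*1) = 19 + 50*(2 + 6*1) = 19 + 50*(2 + 6) = 19 + 50*8 = 19 + 400 = 419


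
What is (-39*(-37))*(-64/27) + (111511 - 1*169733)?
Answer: -554782/9 ≈ -61642.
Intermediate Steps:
(-39*(-37))*(-64/27) + (111511 - 1*169733) = 1443*(-64*1/27) + (111511 - 169733) = 1443*(-64/27) - 58222 = -30784/9 - 58222 = -554782/9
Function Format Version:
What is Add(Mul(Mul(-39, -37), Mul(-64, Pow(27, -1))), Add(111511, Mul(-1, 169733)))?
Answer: Rational(-554782, 9) ≈ -61642.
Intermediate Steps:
Add(Mul(Mul(-39, -37), Mul(-64, Pow(27, -1))), Add(111511, Mul(-1, 169733))) = Add(Mul(1443, Mul(-64, Rational(1, 27))), Add(111511, -169733)) = Add(Mul(1443, Rational(-64, 27)), -58222) = Add(Rational(-30784, 9), -58222) = Rational(-554782, 9)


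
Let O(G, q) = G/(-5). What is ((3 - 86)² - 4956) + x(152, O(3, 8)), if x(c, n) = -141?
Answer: 1792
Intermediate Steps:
O(G, q) = -G/5 (O(G, q) = G*(-⅕) = -G/5)
((3 - 86)² - 4956) + x(152, O(3, 8)) = ((3 - 86)² - 4956) - 141 = ((-83)² - 4956) - 141 = (6889 - 4956) - 141 = 1933 - 141 = 1792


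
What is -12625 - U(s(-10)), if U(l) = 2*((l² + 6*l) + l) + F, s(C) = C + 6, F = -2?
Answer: -12599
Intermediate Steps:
s(C) = 6 + C
U(l) = -2 + 2*l² + 14*l (U(l) = 2*((l² + 6*l) + l) - 2 = 2*(l² + 7*l) - 2 = (2*l² + 14*l) - 2 = -2 + 2*l² + 14*l)
-12625 - U(s(-10)) = -12625 - (-2 + 2*(6 - 10)² + 14*(6 - 10)) = -12625 - (-2 + 2*(-4)² + 14*(-4)) = -12625 - (-2 + 2*16 - 56) = -12625 - (-2 + 32 - 56) = -12625 - 1*(-26) = -12625 + 26 = -12599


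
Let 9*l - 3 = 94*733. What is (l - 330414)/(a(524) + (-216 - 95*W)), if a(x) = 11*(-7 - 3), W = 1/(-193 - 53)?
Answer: 238195322/240303 ≈ 991.23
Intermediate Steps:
W = -1/246 (W = 1/(-246) = -1/246 ≈ -0.0040650)
l = 68905/9 (l = ⅓ + (94*733)/9 = ⅓ + (⅑)*68902 = ⅓ + 68902/9 = 68905/9 ≈ 7656.1)
a(x) = -110 (a(x) = 11*(-10) = -110)
(l - 330414)/(a(524) + (-216 - 95*W)) = (68905/9 - 330414)/(-110 + (-216 - 95*(-1/246))) = -2904821/(9*(-110 + (-216 + 95/246))) = -2904821/(9*(-110 - 53041/246)) = -2904821/(9*(-80101/246)) = -2904821/9*(-246/80101) = 238195322/240303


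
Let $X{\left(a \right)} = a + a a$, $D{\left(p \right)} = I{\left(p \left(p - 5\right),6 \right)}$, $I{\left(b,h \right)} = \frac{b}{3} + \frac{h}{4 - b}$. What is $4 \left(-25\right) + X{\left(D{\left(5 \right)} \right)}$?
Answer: $- \frac{385}{4} \approx -96.25$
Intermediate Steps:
$I{\left(b,h \right)} = \frac{b}{3} + \frac{h}{4 - b}$ ($I{\left(b,h \right)} = b \frac{1}{3} + \frac{h}{4 - b} = \frac{b}{3} + \frac{h}{4 - b}$)
$D{\left(p \right)} = \frac{-18 + p^{2} \left(-5 + p\right)^{2} - 4 p \left(-5 + p\right)}{3 \left(-4 + p \left(-5 + p\right)\right)}$ ($D{\left(p \right)} = \frac{\left(p \left(p - 5\right)\right)^{2} - 4 p \left(p - 5\right) - 18}{3 \left(-4 + p \left(p - 5\right)\right)} = \frac{\left(p \left(-5 + p\right)\right)^{2} - 4 p \left(-5 + p\right) - 18}{3 \left(-4 + p \left(-5 + p\right)\right)} = \frac{p^{2} \left(-5 + p\right)^{2} - 4 p \left(-5 + p\right) - 18}{3 \left(-4 + p \left(-5 + p\right)\right)} = \frac{-18 + p^{2} \left(-5 + p\right)^{2} - 4 p \left(-5 + p\right)}{3 \left(-4 + p \left(-5 + p\right)\right)}$)
$X{\left(a \right)} = a + a^{2}$
$4 \left(-25\right) + X{\left(D{\left(5 \right)} \right)} = 4 \left(-25\right) + \frac{-18 + 5^{2} \left(-5 + 5\right)^{2} - 20 \left(-5 + 5\right)}{3 \left(-4 + 5 \left(-5 + 5\right)\right)} \left(1 + \frac{-18 + 5^{2} \left(-5 + 5\right)^{2} - 20 \left(-5 + 5\right)}{3 \left(-4 + 5 \left(-5 + 5\right)\right)}\right) = -100 + \frac{-18 + 25 \cdot 0^{2} - 20 \cdot 0}{3 \left(-4 + 5 \cdot 0\right)} \left(1 + \frac{-18 + 25 \cdot 0^{2} - 20 \cdot 0}{3 \left(-4 + 5 \cdot 0\right)}\right) = -100 + \frac{-18 + 25 \cdot 0 + 0}{3 \left(-4 + 0\right)} \left(1 + \frac{-18 + 25 \cdot 0 + 0}{3 \left(-4 + 0\right)}\right) = -100 + \frac{-18 + 0 + 0}{3 \left(-4\right)} \left(1 + \frac{-18 + 0 + 0}{3 \left(-4\right)}\right) = -100 + \frac{1}{3} \left(- \frac{1}{4}\right) \left(-18\right) \left(1 + \frac{1}{3} \left(- \frac{1}{4}\right) \left(-18\right)\right) = -100 + \frac{3 \left(1 + \frac{3}{2}\right)}{2} = -100 + \frac{3}{2} \cdot \frac{5}{2} = -100 + \frac{15}{4} = - \frac{385}{4}$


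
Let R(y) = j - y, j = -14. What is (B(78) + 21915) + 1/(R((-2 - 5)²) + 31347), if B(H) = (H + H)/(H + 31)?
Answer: 74734066153/3409956 ≈ 21916.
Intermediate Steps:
R(y) = -14 - y
B(H) = 2*H/(31 + H) (B(H) = (2*H)/(31 + H) = 2*H/(31 + H))
(B(78) + 21915) + 1/(R((-2 - 5)²) + 31347) = (2*78/(31 + 78) + 21915) + 1/((-14 - (-2 - 5)²) + 31347) = (2*78/109 + 21915) + 1/((-14 - 1*(-7)²) + 31347) = (2*78*(1/109) + 21915) + 1/((-14 - 1*49) + 31347) = (156/109 + 21915) + 1/((-14 - 49) + 31347) = 2388891/109 + 1/(-63 + 31347) = 2388891/109 + 1/31284 = 74734066153/3409956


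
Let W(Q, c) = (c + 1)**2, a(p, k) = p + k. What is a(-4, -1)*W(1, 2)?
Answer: -45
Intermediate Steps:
a(p, k) = k + p
W(Q, c) = (1 + c)**2
a(-4, -1)*W(1, 2) = (-1 - 4)*(1 + 2)**2 = -5*3**2 = -5*9 = -45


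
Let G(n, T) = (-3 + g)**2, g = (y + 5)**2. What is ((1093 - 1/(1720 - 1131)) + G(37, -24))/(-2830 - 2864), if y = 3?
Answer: -2835445/3353766 ≈ -0.84545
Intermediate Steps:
g = 64 (g = (3 + 5)**2 = 8**2 = 64)
G(n, T) = 3721 (G(n, T) = (-3 + 64)**2 = 61**2 = 3721)
((1093 - 1/(1720 - 1131)) + G(37, -24))/(-2830 - 2864) = ((1093 - 1/(1720 - 1131)) + 3721)/(-2830 - 2864) = ((1093 - 1/589) + 3721)/(-5694) = ((1093 - 1*1/589) + 3721)*(-1/5694) = ((1093 - 1/589) + 3721)*(-1/5694) = (643776/589 + 3721)*(-1/5694) = (2835445/589)*(-1/5694) = -2835445/3353766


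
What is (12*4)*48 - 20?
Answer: 2284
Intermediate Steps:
(12*4)*48 - 20 = 48*48 - 20 = 2304 - 20 = 2284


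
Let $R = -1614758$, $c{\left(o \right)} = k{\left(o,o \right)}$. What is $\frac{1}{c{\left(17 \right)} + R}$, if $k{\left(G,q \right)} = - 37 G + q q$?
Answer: $- \frac{1}{1615098} \approx -6.1916 \cdot 10^{-7}$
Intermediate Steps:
$k{\left(G,q \right)} = q^{2} - 37 G$ ($k{\left(G,q \right)} = - 37 G + q^{2} = q^{2} - 37 G$)
$c{\left(o \right)} = o^{2} - 37 o$
$\frac{1}{c{\left(17 \right)} + R} = \frac{1}{17 \left(-37 + 17\right) - 1614758} = \frac{1}{17 \left(-20\right) - 1614758} = \frac{1}{-340 - 1614758} = \frac{1}{-1615098} = - \frac{1}{1615098}$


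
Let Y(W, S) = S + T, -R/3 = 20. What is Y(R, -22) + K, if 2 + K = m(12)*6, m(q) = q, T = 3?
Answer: 51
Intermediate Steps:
R = -60 (R = -3*20 = -60)
Y(W, S) = 3 + S (Y(W, S) = S + 3 = 3 + S)
K = 70 (K = -2 + 12*6 = -2 + 72 = 70)
Y(R, -22) + K = (3 - 22) + 70 = -19 + 70 = 51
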